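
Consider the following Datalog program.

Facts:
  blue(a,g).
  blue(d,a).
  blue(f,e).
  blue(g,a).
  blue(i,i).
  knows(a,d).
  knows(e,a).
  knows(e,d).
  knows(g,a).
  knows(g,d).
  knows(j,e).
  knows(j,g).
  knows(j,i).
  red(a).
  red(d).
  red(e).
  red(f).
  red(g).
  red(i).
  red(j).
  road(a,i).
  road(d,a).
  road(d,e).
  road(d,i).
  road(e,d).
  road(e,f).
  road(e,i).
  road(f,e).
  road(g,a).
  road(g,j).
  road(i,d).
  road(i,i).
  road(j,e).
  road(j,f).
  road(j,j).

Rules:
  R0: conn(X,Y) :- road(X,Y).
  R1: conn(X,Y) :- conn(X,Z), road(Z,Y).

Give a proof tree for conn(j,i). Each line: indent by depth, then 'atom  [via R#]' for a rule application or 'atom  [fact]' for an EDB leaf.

round 1: derive conn(a,i) via R0 from road(a,i)
round 1: derive conn(d,a) via R0 from road(d,a)
round 1: derive conn(d,e) via R0 from road(d,e)
round 1: derive conn(d,i) via R0 from road(d,i)
round 1: derive conn(e,d) via R0 from road(e,d)
round 1: derive conn(e,f) via R0 from road(e,f)
round 1: derive conn(e,i) via R0 from road(e,i)
round 1: derive conn(f,e) via R0 from road(f,e)
round 1: derive conn(g,a) via R0 from road(g,a)
round 1: derive conn(g,j) via R0 from road(g,j)
round 1: derive conn(i,d) via R0 from road(i,d)
round 1: derive conn(i,i) via R0 from road(i,i)
round 1: derive conn(j,e) via R0 from road(j,e)
round 1: derive conn(j,f) via R0 from road(j,f)
round 1: derive conn(j,j) via R0 from road(j,j)
round 2: derive conn(a,d) via R1 from conn(a,i), road(i,d)
round 2: derive conn(d,d) via R1 from conn(d,e), road(e,d)
round 2: derive conn(d,f) via R1 from conn(d,e), road(e,f)
round 2: derive conn(e,a) via R1 from conn(e,d), road(d,a)
round 2: derive conn(e,e) via R1 from conn(e,d), road(d,e)
round 2: derive conn(f,d) via R1 from conn(f,e), road(e,d)
round 2: derive conn(f,f) via R1 from conn(f,e), road(e,f)
round 2: derive conn(f,i) via R1 from conn(f,e), road(e,i)
round 2: derive conn(g,e) via R1 from conn(g,j), road(j,e)
round 2: derive conn(g,f) via R1 from conn(g,j), road(j,f)
round 2: derive conn(g,i) via R1 from conn(g,a), road(a,i)
round 2: derive conn(i,a) via R1 from conn(i,d), road(d,a)
round 2: derive conn(i,e) via R1 from conn(i,d), road(d,e)
round 2: derive conn(j,d) via R1 from conn(j,e), road(e,d)
round 2: derive conn(j,i) via R1 from conn(j,e), road(e,i)
round 3: derive conn(a,a) via R1 from conn(a,d), road(d,a)
round 3: derive conn(a,e) via R1 from conn(a,d), road(d,e)
round 3: derive conn(f,a) via R1 from conn(f,d), road(d,a)
round 3: derive conn(g,d) via R1 from conn(g,e), road(e,d)
round 3: derive conn(i,f) via R1 from conn(i,e), road(e,f)
round 3: derive conn(j,a) via R1 from conn(j,d), road(d,a)
round 4: derive conn(a,f) via R1 from conn(a,e), road(e,f)

conn(j,i)  [via R1]
  conn(j,e)  [via R0]
    road(j,e)  [fact]
  road(e,i)  [fact]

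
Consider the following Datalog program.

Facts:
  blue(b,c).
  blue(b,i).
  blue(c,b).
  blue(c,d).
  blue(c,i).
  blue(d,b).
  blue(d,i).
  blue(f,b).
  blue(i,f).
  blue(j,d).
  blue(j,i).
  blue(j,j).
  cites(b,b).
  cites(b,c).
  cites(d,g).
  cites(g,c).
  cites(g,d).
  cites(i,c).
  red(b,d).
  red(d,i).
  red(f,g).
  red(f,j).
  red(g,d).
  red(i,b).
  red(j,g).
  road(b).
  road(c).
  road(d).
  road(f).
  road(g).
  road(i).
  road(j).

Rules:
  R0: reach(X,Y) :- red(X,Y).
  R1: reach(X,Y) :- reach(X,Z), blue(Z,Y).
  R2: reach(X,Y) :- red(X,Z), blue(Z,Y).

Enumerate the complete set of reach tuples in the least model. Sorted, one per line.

reach(b,b)
reach(b,c)
reach(b,d)
reach(b,f)
reach(b,i)
reach(d,b)
reach(d,c)
reach(d,d)
reach(d,f)
reach(d,i)
reach(f,b)
reach(f,c)
reach(f,d)
reach(f,f)
reach(f,g)
reach(f,i)
reach(f,j)
reach(g,b)
reach(g,c)
reach(g,d)
reach(g,f)
reach(g,i)
reach(i,b)
reach(i,c)
reach(i,d)
reach(i,f)
reach(i,i)
reach(j,g)

round 1: derive reach(b,d) via R0 from red(b,d)
round 1: derive reach(d,i) via R0 from red(d,i)
round 1: derive reach(f,g) via R0 from red(f,g)
round 1: derive reach(f,j) via R0 from red(f,j)
round 1: derive reach(g,d) via R0 from red(g,d)
round 1: derive reach(i,b) via R0 from red(i,b)
round 1: derive reach(j,g) via R0 from red(j,g)
round 1: derive reach(b,b) via R2 from red(b,d), blue(d,b)
round 1: derive reach(b,i) via R2 from red(b,d), blue(d,i)
round 1: derive reach(d,f) via R2 from red(d,i), blue(i,f)
round 1: derive reach(f,d) via R2 from red(f,j), blue(j,d)
round 1: derive reach(f,i) via R2 from red(f,j), blue(j,i)
round 1: derive reach(g,b) via R2 from red(g,d), blue(d,b)
round 1: derive reach(g,i) via R2 from red(g,d), blue(d,i)
round 1: derive reach(i,c) via R2 from red(i,b), blue(b,c)
round 1: derive reach(i,i) via R2 from red(i,b), blue(b,i)
round 2: derive reach(b,c) via R1 from reach(b,b), blue(b,c)
round 2: derive reach(b,f) via R1 from reach(b,i), blue(i,f)
round 2: derive reach(d,b) via R1 from reach(d,f), blue(f,b)
round 2: derive reach(f,b) via R1 from reach(f,d), blue(d,b)
round 2: derive reach(f,f) via R1 from reach(f,i), blue(i,f)
round 2: derive reach(g,c) via R1 from reach(g,b), blue(b,c)
round 2: derive reach(g,f) via R1 from reach(g,i), blue(i,f)
round 2: derive reach(i,d) via R1 from reach(i,c), blue(c,d)
round 2: derive reach(i,f) via R1 from reach(i,i), blue(i,f)
round 3: derive reach(d,c) via R1 from reach(d,b), blue(b,c)
round 3: derive reach(f,c) via R1 from reach(f,b), blue(b,c)
round 4: derive reach(d,d) via R1 from reach(d,c), blue(c,d)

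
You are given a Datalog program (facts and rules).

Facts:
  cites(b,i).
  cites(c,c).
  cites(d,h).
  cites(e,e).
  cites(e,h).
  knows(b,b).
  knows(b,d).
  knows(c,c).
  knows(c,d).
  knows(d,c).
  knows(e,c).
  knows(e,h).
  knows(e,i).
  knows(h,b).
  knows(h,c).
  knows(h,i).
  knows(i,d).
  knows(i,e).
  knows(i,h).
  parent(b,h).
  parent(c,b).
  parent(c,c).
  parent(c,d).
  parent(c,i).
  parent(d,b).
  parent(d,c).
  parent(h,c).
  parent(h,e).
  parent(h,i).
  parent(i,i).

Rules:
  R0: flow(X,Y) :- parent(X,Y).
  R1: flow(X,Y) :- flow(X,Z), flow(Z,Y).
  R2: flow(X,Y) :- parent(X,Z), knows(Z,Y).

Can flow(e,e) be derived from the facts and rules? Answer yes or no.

round 1: derive flow(b,h) via R0 from parent(b,h)
round 1: derive flow(c,b) via R0 from parent(c,b)
round 1: derive flow(c,c) via R0 from parent(c,c)
round 1: derive flow(c,d) via R0 from parent(c,d)
round 1: derive flow(c,i) via R0 from parent(c,i)
round 1: derive flow(d,b) via R0 from parent(d,b)
round 1: derive flow(d,c) via R0 from parent(d,c)
round 1: derive flow(h,c) via R0 from parent(h,c)
round 1: derive flow(h,e) via R0 from parent(h,e)
round 1: derive flow(h,i) via R0 from parent(h,i)
round 1: derive flow(i,i) via R0 from parent(i,i)
round 1: derive flow(b,b) via R2 from parent(b,h), knows(h,b)
round 1: derive flow(b,c) via R2 from parent(b,h), knows(h,c)
round 1: derive flow(b,i) via R2 from parent(b,h), knows(h,i)
round 1: derive flow(c,e) via R2 from parent(c,i), knows(i,e)
round 1: derive flow(c,h) via R2 from parent(c,i), knows(i,h)
round 1: derive flow(d,d) via R2 from parent(d,b), knows(b,d)
round 1: derive flow(h,d) via R2 from parent(h,c), knows(c,d)
round 1: derive flow(h,h) via R2 from parent(h,e), knows(e,h)
round 1: derive flow(i,d) via R2 from parent(i,i), knows(i,d)
round 1: derive flow(i,e) via R2 from parent(i,i), knows(i,e)
round 1: derive flow(i,h) via R2 from parent(i,i), knows(i,h)
round 2: derive flow(b,d) via R1 from flow(b,c), flow(c,d)
round 2: derive flow(b,e) via R1 from flow(b,c), flow(c,e)
round 2: derive flow(d,e) via R1 from flow(d,c), flow(c,e)
round 2: derive flow(d,h) via R1 from flow(d,b), flow(b,h)
round 2: derive flow(d,i) via R1 from flow(d,b), flow(b,i)
round 2: derive flow(h,b) via R1 from flow(h,c), flow(c,b)
round 2: derive flow(i,b) via R1 from flow(i,d), flow(d,b)
round 2: derive flow(i,c) via R1 from flow(i,d), flow(d,c)

no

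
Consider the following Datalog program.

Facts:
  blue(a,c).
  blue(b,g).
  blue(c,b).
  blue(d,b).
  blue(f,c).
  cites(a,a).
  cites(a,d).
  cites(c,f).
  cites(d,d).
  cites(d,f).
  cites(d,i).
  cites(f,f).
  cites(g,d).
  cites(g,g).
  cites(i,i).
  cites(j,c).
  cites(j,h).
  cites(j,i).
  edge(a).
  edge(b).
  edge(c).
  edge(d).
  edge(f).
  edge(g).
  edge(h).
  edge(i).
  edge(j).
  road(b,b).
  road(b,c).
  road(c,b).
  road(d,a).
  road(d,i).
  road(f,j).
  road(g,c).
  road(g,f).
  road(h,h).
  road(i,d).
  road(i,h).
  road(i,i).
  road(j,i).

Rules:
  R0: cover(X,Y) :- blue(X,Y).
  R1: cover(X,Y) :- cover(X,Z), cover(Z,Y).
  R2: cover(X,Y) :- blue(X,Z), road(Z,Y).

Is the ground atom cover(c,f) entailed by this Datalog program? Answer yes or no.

round 1: derive cover(a,c) via R0 from blue(a,c)
round 1: derive cover(b,g) via R0 from blue(b,g)
round 1: derive cover(c,b) via R0 from blue(c,b)
round 1: derive cover(d,b) via R0 from blue(d,b)
round 1: derive cover(f,c) via R0 from blue(f,c)
round 1: derive cover(a,b) via R2 from blue(a,c), road(c,b)
round 1: derive cover(b,c) via R2 from blue(b,g), road(g,c)
round 1: derive cover(b,f) via R2 from blue(b,g), road(g,f)
round 1: derive cover(c,c) via R2 from blue(c,b), road(b,c)
round 1: derive cover(d,c) via R2 from blue(d,b), road(b,c)
round 1: derive cover(f,b) via R2 from blue(f,c), road(c,b)
round 2: derive cover(a,f) via R1 from cover(a,b), cover(b,f)
round 2: derive cover(a,g) via R1 from cover(a,b), cover(b,g)
round 2: derive cover(b,b) via R1 from cover(b,c), cover(c,b)
round 2: derive cover(c,f) via R1 from cover(c,b), cover(b,f)
round 2: derive cover(c,g) via R1 from cover(c,b), cover(b,g)
round 2: derive cover(d,f) via R1 from cover(d,b), cover(b,f)
round 2: derive cover(d,g) via R1 from cover(d,b), cover(b,g)
round 2: derive cover(f,f) via R1 from cover(f,b), cover(b,f)
round 2: derive cover(f,g) via R1 from cover(f,b), cover(b,g)

yes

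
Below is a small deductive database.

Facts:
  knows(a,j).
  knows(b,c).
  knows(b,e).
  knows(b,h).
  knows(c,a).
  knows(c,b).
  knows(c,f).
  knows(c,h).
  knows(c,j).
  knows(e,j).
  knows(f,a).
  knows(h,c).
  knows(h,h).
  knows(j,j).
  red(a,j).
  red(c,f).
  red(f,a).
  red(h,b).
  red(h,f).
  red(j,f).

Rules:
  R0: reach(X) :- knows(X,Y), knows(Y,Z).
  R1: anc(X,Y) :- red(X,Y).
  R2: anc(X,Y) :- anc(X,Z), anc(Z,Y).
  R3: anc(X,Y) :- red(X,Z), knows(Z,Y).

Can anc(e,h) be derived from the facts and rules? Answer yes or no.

no

round 1: derive anc(a,j) via R1 from red(a,j)
round 1: derive anc(c,f) via R1 from red(c,f)
round 1: derive anc(f,a) via R1 from red(f,a)
round 1: derive anc(h,b) via R1 from red(h,b)
round 1: derive anc(h,f) via R1 from red(h,f)
round 1: derive anc(j,f) via R1 from red(j,f)
round 1: derive anc(c,a) via R3 from red(c,f), knows(f,a)
round 1: derive anc(f,j) via R3 from red(f,a), knows(a,j)
round 1: derive anc(h,a) via R3 from red(h,f), knows(f,a)
round 1: derive anc(h,c) via R3 from red(h,b), knows(b,c)
round 1: derive anc(h,e) via R3 from red(h,b), knows(b,e)
round 1: derive anc(h,h) via R3 from red(h,b), knows(b,h)
round 1: derive anc(j,a) via R3 from red(j,f), knows(f,a)
round 2: derive anc(a,a) via R2 from anc(a,j), anc(j,a)
round 2: derive anc(a,f) via R2 from anc(a,j), anc(j,f)
round 2: derive anc(c,j) via R2 from anc(c,a), anc(a,j)
round 2: derive anc(f,f) via R2 from anc(f,j), anc(j,f)
round 2: derive anc(h,j) via R2 from anc(h,a), anc(a,j)
round 2: derive anc(j,j) via R2 from anc(j,a), anc(a,j)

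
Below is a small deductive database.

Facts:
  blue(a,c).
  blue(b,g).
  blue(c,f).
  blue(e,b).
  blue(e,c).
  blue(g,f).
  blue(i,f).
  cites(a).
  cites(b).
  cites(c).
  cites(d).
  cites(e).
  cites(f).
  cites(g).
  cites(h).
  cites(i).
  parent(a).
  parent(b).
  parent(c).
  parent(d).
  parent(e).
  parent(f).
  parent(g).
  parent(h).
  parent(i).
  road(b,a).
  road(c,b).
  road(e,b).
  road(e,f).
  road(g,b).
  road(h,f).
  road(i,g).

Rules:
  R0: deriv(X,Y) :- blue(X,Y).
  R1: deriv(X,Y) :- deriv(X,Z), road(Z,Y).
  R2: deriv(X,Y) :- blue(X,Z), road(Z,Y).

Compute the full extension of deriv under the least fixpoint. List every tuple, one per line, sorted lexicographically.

deriv(a,a)
deriv(a,b)
deriv(a,c)
deriv(b,a)
deriv(b,b)
deriv(b,g)
deriv(c,f)
deriv(e,a)
deriv(e,b)
deriv(e,c)
deriv(g,f)
deriv(i,f)

round 1: derive deriv(a,c) via R0 from blue(a,c)
round 1: derive deriv(b,g) via R0 from blue(b,g)
round 1: derive deriv(c,f) via R0 from blue(c,f)
round 1: derive deriv(e,b) via R0 from blue(e,b)
round 1: derive deriv(e,c) via R0 from blue(e,c)
round 1: derive deriv(g,f) via R0 from blue(g,f)
round 1: derive deriv(i,f) via R0 from blue(i,f)
round 1: derive deriv(a,b) via R2 from blue(a,c), road(c,b)
round 1: derive deriv(b,b) via R2 from blue(b,g), road(g,b)
round 1: derive deriv(e,a) via R2 from blue(e,b), road(b,a)
round 2: derive deriv(a,a) via R1 from deriv(a,b), road(b,a)
round 2: derive deriv(b,a) via R1 from deriv(b,b), road(b,a)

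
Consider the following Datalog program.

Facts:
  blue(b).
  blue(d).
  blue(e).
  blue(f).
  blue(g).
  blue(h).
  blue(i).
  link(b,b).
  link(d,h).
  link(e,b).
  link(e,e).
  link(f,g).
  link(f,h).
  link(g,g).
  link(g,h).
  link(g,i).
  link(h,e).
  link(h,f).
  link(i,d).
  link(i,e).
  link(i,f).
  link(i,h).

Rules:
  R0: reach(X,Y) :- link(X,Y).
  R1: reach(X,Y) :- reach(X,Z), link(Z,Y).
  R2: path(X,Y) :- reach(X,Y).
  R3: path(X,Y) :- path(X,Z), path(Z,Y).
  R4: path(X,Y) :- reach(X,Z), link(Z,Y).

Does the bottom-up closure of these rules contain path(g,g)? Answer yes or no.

yes

round 1: derive reach(b,b) via R0 from link(b,b)
round 1: derive reach(d,h) via R0 from link(d,h)
round 1: derive reach(e,b) via R0 from link(e,b)
round 1: derive reach(e,e) via R0 from link(e,e)
round 1: derive reach(f,g) via R0 from link(f,g)
round 1: derive reach(f,h) via R0 from link(f,h)
round 1: derive reach(g,g) via R0 from link(g,g)
round 1: derive reach(g,h) via R0 from link(g,h)
round 1: derive reach(g,i) via R0 from link(g,i)
round 1: derive reach(h,e) via R0 from link(h,e)
round 1: derive reach(h,f) via R0 from link(h,f)
round 1: derive reach(i,d) via R0 from link(i,d)
round 1: derive reach(i,e) via R0 from link(i,e)
round 1: derive reach(i,f) via R0 from link(i,f)
round 1: derive reach(i,h) via R0 from link(i,h)
round 2: derive reach(d,e) via R1 from reach(d,h), link(h,e)
round 2: derive reach(d,f) via R1 from reach(d,h), link(h,f)
round 2: derive reach(f,e) via R1 from reach(f,h), link(h,e)
round 2: derive reach(f,f) via R1 from reach(f,h), link(h,f)
round 2: derive reach(f,i) via R1 from reach(f,g), link(g,i)
round 2: derive reach(g,d) via R1 from reach(g,i), link(i,d)
round 2: derive reach(g,e) via R1 from reach(g,h), link(h,e)
round 2: derive reach(g,f) via R1 from reach(g,h), link(h,f)
round 2: derive reach(h,b) via R1 from reach(h,e), link(e,b)
round 2: derive reach(h,g) via R1 from reach(h,f), link(f,g)
round 2: derive reach(h,h) via R1 from reach(h,f), link(f,h)
round 2: derive reach(i,b) via R1 from reach(i,e), link(e,b)
round 2: derive reach(i,g) via R1 from reach(i,f), link(f,g)
round 2: derive path(b,b) via R2 from reach(b,b)
round 2: derive path(d,h) via R2 from reach(d,h)
round 2: derive path(e,b) via R2 from reach(e,b)
round 2: derive path(e,e) via R2 from reach(e,e)
round 2: derive path(f,g) via R2 from reach(f,g)
round 2: derive path(f,h) via R2 from reach(f,h)
round 2: derive path(g,g) via R2 from reach(g,g)
round 2: derive path(g,h) via R2 from reach(g,h)
round 2: derive path(g,i) via R2 from reach(g,i)
round 2: derive path(h,e) via R2 from reach(h,e)
round 2: derive path(h,f) via R2 from reach(h,f)
round 2: derive path(i,d) via R2 from reach(i,d)
round 2: derive path(i,e) via R2 from reach(i,e)
round 2: derive path(i,f) via R2 from reach(i,f)
round 2: derive path(i,h) via R2 from reach(i,h)
round 2: derive path(d,e) via R4 from reach(d,h), link(h,e)
round 2: derive path(d,f) via R4 from reach(d,h), link(h,f)
round 2: derive path(f,e) via R4 from reach(f,h), link(h,e)
round 2: derive path(f,f) via R4 from reach(f,h), link(h,f)
round 2: derive path(f,i) via R4 from reach(f,g), link(g,i)
round 2: derive path(g,d) via R4 from reach(g,i), link(i,d)
round 2: derive path(g,e) via R4 from reach(g,h), link(h,e)
round 2: derive path(g,f) via R4 from reach(g,h), link(h,f)
round 2: derive path(h,b) via R4 from reach(h,e), link(e,b)
round 2: derive path(h,g) via R4 from reach(h,f), link(f,g)
round 2: derive path(h,h) via R4 from reach(h,f), link(f,h)
round 2: derive path(i,b) via R4 from reach(i,e), link(e,b)
round 2: derive path(i,g) via R4 from reach(i,f), link(f,g)
round 3: derive reach(d,b) via R1 from reach(d,e), link(e,b)
round 3: derive reach(d,g) via R1 from reach(d,f), link(f,g)
round 3: derive reach(f,b) via R1 from reach(f,e), link(e,b)
round 3: derive reach(f,d) via R1 from reach(f,i), link(i,d)
round 3: derive reach(g,b) via R1 from reach(g,e), link(e,b)
round 3: derive reach(h,i) via R1 from reach(h,g), link(g,i)
round 3: derive reach(i,i) via R1 from reach(i,g), link(g,i)
round 3: derive path(d,b) via R3 from path(d,e), path(e,b)
round 3: derive path(d,g) via R3 from path(d,f), path(f,g)
round 3: derive path(d,i) via R3 from path(d,f), path(f,i)
round 3: derive path(f,b) via R3 from path(f,e), path(e,b)
round 3: derive path(f,d) via R3 from path(f,g), path(g,d)
round 3: derive path(g,b) via R3 from path(g,e), path(e,b)
round 3: derive path(h,d) via R3 from path(h,g), path(g,d)
round 3: derive path(h,i) via R3 from path(h,f), path(f,i)
round 3: derive path(i,i) via R3 from path(i,f), path(f,i)
round 4: derive reach(d,i) via R1 from reach(d,g), link(g,i)
round 4: derive reach(h,d) via R1 from reach(h,i), link(i,d)
round 4: derive path(d,d) via R3 from path(d,f), path(f,d)
round 5: derive reach(d,d) via R1 from reach(d,i), link(i,d)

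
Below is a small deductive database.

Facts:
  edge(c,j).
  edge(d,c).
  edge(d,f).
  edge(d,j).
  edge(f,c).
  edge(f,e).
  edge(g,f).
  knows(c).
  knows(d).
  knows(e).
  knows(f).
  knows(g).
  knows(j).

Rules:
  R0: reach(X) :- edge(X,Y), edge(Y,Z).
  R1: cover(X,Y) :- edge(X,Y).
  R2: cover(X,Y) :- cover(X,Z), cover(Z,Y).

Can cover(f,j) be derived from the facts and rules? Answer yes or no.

yes

round 1: derive cover(c,j) via R1 from edge(c,j)
round 1: derive cover(d,c) via R1 from edge(d,c)
round 1: derive cover(d,f) via R1 from edge(d,f)
round 1: derive cover(d,j) via R1 from edge(d,j)
round 1: derive cover(f,c) via R1 from edge(f,c)
round 1: derive cover(f,e) via R1 from edge(f,e)
round 1: derive cover(g,f) via R1 from edge(g,f)
round 2: derive cover(d,e) via R2 from cover(d,f), cover(f,e)
round 2: derive cover(f,j) via R2 from cover(f,c), cover(c,j)
round 2: derive cover(g,c) via R2 from cover(g,f), cover(f,c)
round 2: derive cover(g,e) via R2 from cover(g,f), cover(f,e)
round 3: derive cover(g,j) via R2 from cover(g,c), cover(c,j)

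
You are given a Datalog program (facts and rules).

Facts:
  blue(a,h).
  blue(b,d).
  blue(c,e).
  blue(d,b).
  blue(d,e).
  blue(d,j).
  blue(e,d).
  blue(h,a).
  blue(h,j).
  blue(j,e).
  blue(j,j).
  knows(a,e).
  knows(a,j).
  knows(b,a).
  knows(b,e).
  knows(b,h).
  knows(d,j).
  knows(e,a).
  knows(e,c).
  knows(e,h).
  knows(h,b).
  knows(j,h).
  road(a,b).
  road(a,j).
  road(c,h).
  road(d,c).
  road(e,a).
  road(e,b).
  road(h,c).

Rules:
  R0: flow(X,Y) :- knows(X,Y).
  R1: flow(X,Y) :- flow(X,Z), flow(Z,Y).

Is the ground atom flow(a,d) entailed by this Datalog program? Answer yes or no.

no

round 1: derive flow(a,e) via R0 from knows(a,e)
round 1: derive flow(a,j) via R0 from knows(a,j)
round 1: derive flow(b,a) via R0 from knows(b,a)
round 1: derive flow(b,e) via R0 from knows(b,e)
round 1: derive flow(b,h) via R0 from knows(b,h)
round 1: derive flow(d,j) via R0 from knows(d,j)
round 1: derive flow(e,a) via R0 from knows(e,a)
round 1: derive flow(e,c) via R0 from knows(e,c)
round 1: derive flow(e,h) via R0 from knows(e,h)
round 1: derive flow(h,b) via R0 from knows(h,b)
round 1: derive flow(j,h) via R0 from knows(j,h)
round 2: derive flow(a,a) via R1 from flow(a,e), flow(e,a)
round 2: derive flow(a,c) via R1 from flow(a,e), flow(e,c)
round 2: derive flow(a,h) via R1 from flow(a,e), flow(e,h)
round 2: derive flow(b,b) via R1 from flow(b,h), flow(h,b)
round 2: derive flow(b,c) via R1 from flow(b,e), flow(e,c)
round 2: derive flow(b,j) via R1 from flow(b,a), flow(a,j)
round 2: derive flow(d,h) via R1 from flow(d,j), flow(j,h)
round 2: derive flow(e,b) via R1 from flow(e,h), flow(h,b)
round 2: derive flow(e,e) via R1 from flow(e,a), flow(a,e)
round 2: derive flow(e,j) via R1 from flow(e,a), flow(a,j)
round 2: derive flow(h,a) via R1 from flow(h,b), flow(b,a)
round 2: derive flow(h,e) via R1 from flow(h,b), flow(b,e)
round 2: derive flow(h,h) via R1 from flow(h,b), flow(b,h)
round 2: derive flow(j,b) via R1 from flow(j,h), flow(h,b)
round 3: derive flow(a,b) via R1 from flow(a,e), flow(e,b)
round 3: derive flow(d,a) via R1 from flow(d,h), flow(h,a)
round 3: derive flow(d,b) via R1 from flow(d,h), flow(h,b)
round 3: derive flow(d,e) via R1 from flow(d,h), flow(h,e)
round 3: derive flow(h,c) via R1 from flow(h,a), flow(a,c)
round 3: derive flow(h,j) via R1 from flow(h,a), flow(a,j)
round 3: derive flow(j,a) via R1 from flow(j,b), flow(b,a)
round 3: derive flow(j,c) via R1 from flow(j,b), flow(b,c)
round 3: derive flow(j,e) via R1 from flow(j,b), flow(b,e)
round 3: derive flow(j,j) via R1 from flow(j,b), flow(b,j)
round 4: derive flow(d,c) via R1 from flow(d,a), flow(a,c)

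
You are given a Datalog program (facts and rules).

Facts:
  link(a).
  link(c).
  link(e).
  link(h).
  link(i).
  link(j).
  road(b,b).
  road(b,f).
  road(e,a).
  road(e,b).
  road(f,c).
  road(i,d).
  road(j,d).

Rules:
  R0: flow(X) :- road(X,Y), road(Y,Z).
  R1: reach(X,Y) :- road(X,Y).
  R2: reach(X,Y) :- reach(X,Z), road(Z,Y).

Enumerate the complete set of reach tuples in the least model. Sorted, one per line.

reach(b,b)
reach(b,c)
reach(b,f)
reach(e,a)
reach(e,b)
reach(e,c)
reach(e,f)
reach(f,c)
reach(i,d)
reach(j,d)

round 1: derive reach(b,b) via R1 from road(b,b)
round 1: derive reach(b,f) via R1 from road(b,f)
round 1: derive reach(e,a) via R1 from road(e,a)
round 1: derive reach(e,b) via R1 from road(e,b)
round 1: derive reach(f,c) via R1 from road(f,c)
round 1: derive reach(i,d) via R1 from road(i,d)
round 1: derive reach(j,d) via R1 from road(j,d)
round 2: derive reach(b,c) via R2 from reach(b,f), road(f,c)
round 2: derive reach(e,f) via R2 from reach(e,b), road(b,f)
round 3: derive reach(e,c) via R2 from reach(e,f), road(f,c)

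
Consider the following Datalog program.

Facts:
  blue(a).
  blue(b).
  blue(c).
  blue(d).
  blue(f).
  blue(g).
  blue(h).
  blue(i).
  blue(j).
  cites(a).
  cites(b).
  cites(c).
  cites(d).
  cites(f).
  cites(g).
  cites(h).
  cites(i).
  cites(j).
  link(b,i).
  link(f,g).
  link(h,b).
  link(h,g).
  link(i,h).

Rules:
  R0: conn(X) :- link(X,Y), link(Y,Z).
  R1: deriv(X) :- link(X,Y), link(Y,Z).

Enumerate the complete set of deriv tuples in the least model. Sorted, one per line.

round 1: derive deriv(b) via R1 from link(b,i), link(i,h)
round 1: derive deriv(h) via R1 from link(h,b), link(b,i)
round 1: derive deriv(i) via R1 from link(i,h), link(h,b)

deriv(b)
deriv(h)
deriv(i)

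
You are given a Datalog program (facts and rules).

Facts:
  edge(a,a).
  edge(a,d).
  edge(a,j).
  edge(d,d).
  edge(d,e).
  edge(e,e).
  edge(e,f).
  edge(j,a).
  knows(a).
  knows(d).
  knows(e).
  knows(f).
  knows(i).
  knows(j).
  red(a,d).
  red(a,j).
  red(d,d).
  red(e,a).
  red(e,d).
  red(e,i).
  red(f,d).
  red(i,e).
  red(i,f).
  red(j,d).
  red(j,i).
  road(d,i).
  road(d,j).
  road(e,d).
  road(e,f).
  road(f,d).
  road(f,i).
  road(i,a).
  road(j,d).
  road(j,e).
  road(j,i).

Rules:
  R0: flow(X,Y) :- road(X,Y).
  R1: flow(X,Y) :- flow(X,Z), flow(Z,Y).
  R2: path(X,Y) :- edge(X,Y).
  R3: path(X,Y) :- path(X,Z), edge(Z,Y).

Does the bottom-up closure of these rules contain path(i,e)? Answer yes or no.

no

round 1: derive path(a,a) via R2 from edge(a,a)
round 1: derive path(a,d) via R2 from edge(a,d)
round 1: derive path(a,j) via R2 from edge(a,j)
round 1: derive path(d,d) via R2 from edge(d,d)
round 1: derive path(d,e) via R2 from edge(d,e)
round 1: derive path(e,e) via R2 from edge(e,e)
round 1: derive path(e,f) via R2 from edge(e,f)
round 1: derive path(j,a) via R2 from edge(j,a)
round 2: derive path(a,e) via R3 from path(a,d), edge(d,e)
round 2: derive path(d,f) via R3 from path(d,e), edge(e,f)
round 2: derive path(j,d) via R3 from path(j,a), edge(a,d)
round 2: derive path(j,j) via R3 from path(j,a), edge(a,j)
round 3: derive path(a,f) via R3 from path(a,e), edge(e,f)
round 3: derive path(j,e) via R3 from path(j,d), edge(d,e)
round 4: derive path(j,f) via R3 from path(j,e), edge(e,f)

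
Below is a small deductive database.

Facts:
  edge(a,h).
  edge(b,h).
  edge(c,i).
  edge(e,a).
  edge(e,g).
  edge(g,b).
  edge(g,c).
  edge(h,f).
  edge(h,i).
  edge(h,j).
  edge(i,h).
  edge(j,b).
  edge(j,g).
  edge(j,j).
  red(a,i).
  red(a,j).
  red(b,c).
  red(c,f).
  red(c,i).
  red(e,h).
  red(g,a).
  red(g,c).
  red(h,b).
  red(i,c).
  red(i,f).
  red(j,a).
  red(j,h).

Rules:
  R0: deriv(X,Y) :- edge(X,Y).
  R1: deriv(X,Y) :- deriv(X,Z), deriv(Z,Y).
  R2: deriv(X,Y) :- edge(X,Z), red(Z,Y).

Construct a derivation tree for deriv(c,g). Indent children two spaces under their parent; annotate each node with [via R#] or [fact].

deriv(c,g)  [via R1]
  deriv(c,h)  [via R1]
    deriv(c,i)  [via R0]
      edge(c,i)  [fact]
    deriv(i,h)  [via R0]
      edge(i,h)  [fact]
  deriv(h,g)  [via R1]
    deriv(h,j)  [via R0]
      edge(h,j)  [fact]
    deriv(j,g)  [via R0]
      edge(j,g)  [fact]

round 1: derive deriv(a,h) via R0 from edge(a,h)
round 1: derive deriv(b,h) via R0 from edge(b,h)
round 1: derive deriv(c,i) via R0 from edge(c,i)
round 1: derive deriv(e,a) via R0 from edge(e,a)
round 1: derive deriv(e,g) via R0 from edge(e,g)
round 1: derive deriv(g,b) via R0 from edge(g,b)
round 1: derive deriv(g,c) via R0 from edge(g,c)
round 1: derive deriv(h,f) via R0 from edge(h,f)
round 1: derive deriv(h,i) via R0 from edge(h,i)
round 1: derive deriv(h,j) via R0 from edge(h,j)
round 1: derive deriv(i,h) via R0 from edge(i,h)
round 1: derive deriv(j,b) via R0 from edge(j,b)
round 1: derive deriv(j,g) via R0 from edge(j,g)
round 1: derive deriv(j,j) via R0 from edge(j,j)
round 1: derive deriv(a,b) via R2 from edge(a,h), red(h,b)
round 1: derive deriv(b,b) via R2 from edge(b,h), red(h,b)
round 1: derive deriv(c,c) via R2 from edge(c,i), red(i,c)
round 1: derive deriv(c,f) via R2 from edge(c,i), red(i,f)
round 1: derive deriv(e,c) via R2 from edge(e,g), red(g,c)
round 1: derive deriv(e,i) via R2 from edge(e,a), red(a,i)
round 1: derive deriv(e,j) via R2 from edge(e,a), red(a,j)
round 1: derive deriv(g,f) via R2 from edge(g,c), red(c,f)
round 1: derive deriv(g,i) via R2 from edge(g,c), red(c,i)
round 1: derive deriv(h,a) via R2 from edge(h,j), red(j,a)
round 1: derive deriv(h,c) via R2 from edge(h,i), red(i,c)
round 1: derive deriv(h,h) via R2 from edge(h,j), red(j,h)
round 1: derive deriv(i,b) via R2 from edge(i,h), red(h,b)
round 1: derive deriv(j,a) via R2 from edge(j,g), red(g,a)
round 1: derive deriv(j,c) via R2 from edge(j,b), red(b,c)
round 1: derive deriv(j,h) via R2 from edge(j,j), red(j,h)
round 2: derive deriv(a,a) via R1 from deriv(a,h), deriv(h,a)
round 2: derive deriv(a,c) via R1 from deriv(a,h), deriv(h,c)
round 2: derive deriv(a,f) via R1 from deriv(a,h), deriv(h,f)
round 2: derive deriv(a,i) via R1 from deriv(a,h), deriv(h,i)
round 2: derive deriv(a,j) via R1 from deriv(a,h), deriv(h,j)
round 2: derive deriv(b,a) via R1 from deriv(b,h), deriv(h,a)
round 2: derive deriv(b,c) via R1 from deriv(b,h), deriv(h,c)
round 2: derive deriv(b,f) via R1 from deriv(b,h), deriv(h,f)
round 2: derive deriv(b,i) via R1 from deriv(b,h), deriv(h,i)
round 2: derive deriv(b,j) via R1 from deriv(b,h), deriv(h,j)
round 2: derive deriv(c,b) via R1 from deriv(c,i), deriv(i,b)
round 2: derive deriv(c,h) via R1 from deriv(c,i), deriv(i,h)
round 2: derive deriv(e,b) via R1 from deriv(e,a), deriv(a,b)
round 2: derive deriv(e,f) via R1 from deriv(e,c), deriv(c,f)
round 2: derive deriv(e,h) via R1 from deriv(e,a), deriv(a,h)
round 2: derive deriv(g,h) via R1 from deriv(g,b), deriv(b,h)
round 2: derive deriv(h,b) via R1 from deriv(h,a), deriv(a,b)
round 2: derive deriv(h,g) via R1 from deriv(h,j), deriv(j,g)
round 2: derive deriv(i,a) via R1 from deriv(i,h), deriv(h,a)
round 2: derive deriv(i,c) via R1 from deriv(i,h), deriv(h,c)
round 2: derive deriv(i,f) via R1 from deriv(i,h), deriv(h,f)
round 2: derive deriv(i,i) via R1 from deriv(i,h), deriv(h,i)
round 2: derive deriv(i,j) via R1 from deriv(i,h), deriv(h,j)
round 2: derive deriv(j,f) via R1 from deriv(j,c), deriv(c,f)
round 2: derive deriv(j,i) via R1 from deriv(j,c), deriv(c,i)
round 3: derive deriv(a,g) via R1 from deriv(a,h), deriv(h,g)
round 3: derive deriv(b,g) via R1 from deriv(b,h), deriv(h,g)
round 3: derive deriv(c,a) via R1 from deriv(c,b), deriv(b,a)
round 3: derive deriv(c,g) via R1 from deriv(c,h), deriv(h,g)
round 3: derive deriv(c,j) via R1 from deriv(c,b), deriv(b,j)
round 3: derive deriv(g,a) via R1 from deriv(g,b), deriv(b,a)
round 3: derive deriv(g,g) via R1 from deriv(g,h), deriv(h,g)
round 3: derive deriv(g,j) via R1 from deriv(g,b), deriv(b,j)
round 3: derive deriv(i,g) via R1 from deriv(i,h), deriv(h,g)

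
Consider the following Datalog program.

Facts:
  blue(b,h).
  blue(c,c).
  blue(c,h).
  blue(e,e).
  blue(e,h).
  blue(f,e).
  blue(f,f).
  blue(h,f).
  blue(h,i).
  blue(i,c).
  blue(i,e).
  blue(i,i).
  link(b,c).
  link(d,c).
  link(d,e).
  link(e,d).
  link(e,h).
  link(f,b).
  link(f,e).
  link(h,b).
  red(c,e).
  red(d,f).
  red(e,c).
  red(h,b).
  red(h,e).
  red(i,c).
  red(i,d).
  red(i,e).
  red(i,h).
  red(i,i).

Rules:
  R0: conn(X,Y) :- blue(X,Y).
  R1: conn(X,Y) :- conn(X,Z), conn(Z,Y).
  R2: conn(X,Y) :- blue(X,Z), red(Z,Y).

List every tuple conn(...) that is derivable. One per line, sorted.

conn(b,b)
conn(b,c)
conn(b,d)
conn(b,e)
conn(b,f)
conn(b,h)
conn(b,i)
conn(c,b)
conn(c,c)
conn(c,d)
conn(c,e)
conn(c,f)
conn(c,h)
conn(c,i)
conn(e,b)
conn(e,c)
conn(e,d)
conn(e,e)
conn(e,f)
conn(e,h)
conn(e,i)
conn(f,b)
conn(f,c)
conn(f,d)
conn(f,e)
conn(f,f)
conn(f,h)
conn(f,i)
conn(h,b)
conn(h,c)
conn(h,d)
conn(h,e)
conn(h,f)
conn(h,h)
conn(h,i)
conn(i,b)
conn(i,c)
conn(i,d)
conn(i,e)
conn(i,f)
conn(i,h)
conn(i,i)

round 1: derive conn(b,h) via R0 from blue(b,h)
round 1: derive conn(c,c) via R0 from blue(c,c)
round 1: derive conn(c,h) via R0 from blue(c,h)
round 1: derive conn(e,e) via R0 from blue(e,e)
round 1: derive conn(e,h) via R0 from blue(e,h)
round 1: derive conn(f,e) via R0 from blue(f,e)
round 1: derive conn(f,f) via R0 from blue(f,f)
round 1: derive conn(h,f) via R0 from blue(h,f)
round 1: derive conn(h,i) via R0 from blue(h,i)
round 1: derive conn(i,c) via R0 from blue(i,c)
round 1: derive conn(i,e) via R0 from blue(i,e)
round 1: derive conn(i,i) via R0 from blue(i,i)
round 1: derive conn(b,b) via R2 from blue(b,h), red(h,b)
round 1: derive conn(b,e) via R2 from blue(b,h), red(h,e)
round 1: derive conn(c,b) via R2 from blue(c,h), red(h,b)
round 1: derive conn(c,e) via R2 from blue(c,c), red(c,e)
round 1: derive conn(e,b) via R2 from blue(e,h), red(h,b)
round 1: derive conn(e,c) via R2 from blue(e,e), red(e,c)
round 1: derive conn(f,c) via R2 from blue(f,e), red(e,c)
round 1: derive conn(h,c) via R2 from blue(h,i), red(i,c)
round 1: derive conn(h,d) via R2 from blue(h,i), red(i,d)
round 1: derive conn(h,e) via R2 from blue(h,i), red(i,e)
round 1: derive conn(h,h) via R2 from blue(h,i), red(i,h)
round 1: derive conn(i,d) via R2 from blue(i,i), red(i,d)
round 1: derive conn(i,h) via R2 from blue(i,i), red(i,h)
round 2: derive conn(b,c) via R1 from conn(b,e), conn(e,c)
round 2: derive conn(b,d) via R1 from conn(b,h), conn(h,d)
round 2: derive conn(b,f) via R1 from conn(b,h), conn(h,f)
round 2: derive conn(b,i) via R1 from conn(b,h), conn(h,i)
round 2: derive conn(c,d) via R1 from conn(c,h), conn(h,d)
round 2: derive conn(c,f) via R1 from conn(c,h), conn(h,f)
round 2: derive conn(c,i) via R1 from conn(c,h), conn(h,i)
round 2: derive conn(e,d) via R1 from conn(e,h), conn(h,d)
round 2: derive conn(e,f) via R1 from conn(e,h), conn(h,f)
round 2: derive conn(e,i) via R1 from conn(e,h), conn(h,i)
round 2: derive conn(f,b) via R1 from conn(f,c), conn(c,b)
round 2: derive conn(f,h) via R1 from conn(f,c), conn(c,h)
round 2: derive conn(h,b) via R1 from conn(h,c), conn(c,b)
round 2: derive conn(i,b) via R1 from conn(i,c), conn(c,b)
round 2: derive conn(i,f) via R1 from conn(i,h), conn(h,f)
round 3: derive conn(f,d) via R1 from conn(f,b), conn(b,d)
round 3: derive conn(f,i) via R1 from conn(f,b), conn(b,i)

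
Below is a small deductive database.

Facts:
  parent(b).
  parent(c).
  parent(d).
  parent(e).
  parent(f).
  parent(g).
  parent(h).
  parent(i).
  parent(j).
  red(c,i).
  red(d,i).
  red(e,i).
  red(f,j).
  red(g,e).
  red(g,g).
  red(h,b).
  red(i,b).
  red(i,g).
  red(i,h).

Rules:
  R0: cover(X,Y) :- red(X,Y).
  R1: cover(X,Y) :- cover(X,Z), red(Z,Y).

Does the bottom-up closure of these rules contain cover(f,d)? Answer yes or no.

round 1: derive cover(c,i) via R0 from red(c,i)
round 1: derive cover(d,i) via R0 from red(d,i)
round 1: derive cover(e,i) via R0 from red(e,i)
round 1: derive cover(f,j) via R0 from red(f,j)
round 1: derive cover(g,e) via R0 from red(g,e)
round 1: derive cover(g,g) via R0 from red(g,g)
round 1: derive cover(h,b) via R0 from red(h,b)
round 1: derive cover(i,b) via R0 from red(i,b)
round 1: derive cover(i,g) via R0 from red(i,g)
round 1: derive cover(i,h) via R0 from red(i,h)
round 2: derive cover(c,b) via R1 from cover(c,i), red(i,b)
round 2: derive cover(c,g) via R1 from cover(c,i), red(i,g)
round 2: derive cover(c,h) via R1 from cover(c,i), red(i,h)
round 2: derive cover(d,b) via R1 from cover(d,i), red(i,b)
round 2: derive cover(d,g) via R1 from cover(d,i), red(i,g)
round 2: derive cover(d,h) via R1 from cover(d,i), red(i,h)
round 2: derive cover(e,b) via R1 from cover(e,i), red(i,b)
round 2: derive cover(e,g) via R1 from cover(e,i), red(i,g)
round 2: derive cover(e,h) via R1 from cover(e,i), red(i,h)
round 2: derive cover(g,i) via R1 from cover(g,e), red(e,i)
round 2: derive cover(i,e) via R1 from cover(i,g), red(g,e)
round 3: derive cover(c,e) via R1 from cover(c,g), red(g,e)
round 3: derive cover(d,e) via R1 from cover(d,g), red(g,e)
round 3: derive cover(e,e) via R1 from cover(e,g), red(g,e)
round 3: derive cover(g,b) via R1 from cover(g,i), red(i,b)
round 3: derive cover(g,h) via R1 from cover(g,i), red(i,h)
round 3: derive cover(i,i) via R1 from cover(i,e), red(e,i)

no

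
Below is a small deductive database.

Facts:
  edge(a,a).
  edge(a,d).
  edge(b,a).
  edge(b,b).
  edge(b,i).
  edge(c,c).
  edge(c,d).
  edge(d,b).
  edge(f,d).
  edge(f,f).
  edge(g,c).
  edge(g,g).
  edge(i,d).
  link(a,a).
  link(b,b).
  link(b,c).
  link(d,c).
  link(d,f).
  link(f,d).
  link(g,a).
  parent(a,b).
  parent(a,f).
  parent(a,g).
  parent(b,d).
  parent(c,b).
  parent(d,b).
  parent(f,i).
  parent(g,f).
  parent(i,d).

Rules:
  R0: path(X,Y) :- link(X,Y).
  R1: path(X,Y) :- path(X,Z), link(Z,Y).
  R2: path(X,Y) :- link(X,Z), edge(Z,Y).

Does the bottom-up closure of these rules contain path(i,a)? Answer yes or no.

no

round 1: derive path(a,a) via R0 from link(a,a)
round 1: derive path(b,b) via R0 from link(b,b)
round 1: derive path(b,c) via R0 from link(b,c)
round 1: derive path(d,c) via R0 from link(d,c)
round 1: derive path(d,f) via R0 from link(d,f)
round 1: derive path(f,d) via R0 from link(f,d)
round 1: derive path(g,a) via R0 from link(g,a)
round 1: derive path(a,d) via R2 from link(a,a), edge(a,d)
round 1: derive path(b,a) via R2 from link(b,b), edge(b,a)
round 1: derive path(b,d) via R2 from link(b,c), edge(c,d)
round 1: derive path(b,i) via R2 from link(b,b), edge(b,i)
round 1: derive path(d,d) via R2 from link(d,c), edge(c,d)
round 1: derive path(f,b) via R2 from link(f,d), edge(d,b)
round 1: derive path(g,d) via R2 from link(g,a), edge(a,d)
round 2: derive path(a,c) via R1 from path(a,d), link(d,c)
round 2: derive path(a,f) via R1 from path(a,d), link(d,f)
round 2: derive path(b,f) via R1 from path(b,d), link(d,f)
round 2: derive path(f,c) via R1 from path(f,b), link(b,c)
round 2: derive path(f,f) via R1 from path(f,d), link(d,f)
round 2: derive path(g,c) via R1 from path(g,d), link(d,c)
round 2: derive path(g,f) via R1 from path(g,d), link(d,f)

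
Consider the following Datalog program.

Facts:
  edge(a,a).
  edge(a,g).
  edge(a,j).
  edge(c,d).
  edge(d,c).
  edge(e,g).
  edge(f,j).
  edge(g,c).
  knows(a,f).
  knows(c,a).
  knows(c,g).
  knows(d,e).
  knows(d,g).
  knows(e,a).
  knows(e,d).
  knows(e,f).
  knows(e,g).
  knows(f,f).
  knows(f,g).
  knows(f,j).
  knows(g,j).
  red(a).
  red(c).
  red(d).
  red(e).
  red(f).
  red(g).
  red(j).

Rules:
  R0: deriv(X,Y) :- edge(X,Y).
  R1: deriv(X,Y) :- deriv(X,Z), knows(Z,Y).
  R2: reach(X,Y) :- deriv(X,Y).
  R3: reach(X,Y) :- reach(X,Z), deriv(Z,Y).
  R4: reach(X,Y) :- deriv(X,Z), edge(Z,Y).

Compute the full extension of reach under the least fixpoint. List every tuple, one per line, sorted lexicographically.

round 1: derive deriv(a,a) via R0 from edge(a,a)
round 1: derive deriv(a,g) via R0 from edge(a,g)
round 1: derive deriv(a,j) via R0 from edge(a,j)
round 1: derive deriv(c,d) via R0 from edge(c,d)
round 1: derive deriv(d,c) via R0 from edge(d,c)
round 1: derive deriv(e,g) via R0 from edge(e,g)
round 1: derive deriv(f,j) via R0 from edge(f,j)
round 1: derive deriv(g,c) via R0 from edge(g,c)
round 2: derive deriv(a,f) via R1 from deriv(a,a), knows(a,f)
round 2: derive deriv(c,e) via R1 from deriv(c,d), knows(d,e)
round 2: derive deriv(c,g) via R1 from deriv(c,d), knows(d,g)
round 2: derive deriv(d,a) via R1 from deriv(d,c), knows(c,a)
round 2: derive deriv(d,g) via R1 from deriv(d,c), knows(c,g)
round 2: derive deriv(e,j) via R1 from deriv(e,g), knows(g,j)
round 2: derive deriv(g,a) via R1 from deriv(g,c), knows(c,a)
round 2: derive deriv(g,g) via R1 from deriv(g,c), knows(c,g)
round 2: derive reach(a,a) via R2 from deriv(a,a)
round 2: derive reach(a,g) via R2 from deriv(a,g)
round 2: derive reach(a,j) via R2 from deriv(a,j)
round 2: derive reach(c,d) via R2 from deriv(c,d)
round 2: derive reach(d,c) via R2 from deriv(d,c)
round 2: derive reach(e,g) via R2 from deriv(e,g)
round 2: derive reach(f,j) via R2 from deriv(f,j)
round 2: derive reach(g,c) via R2 from deriv(g,c)
round 2: derive reach(a,c) via R4 from deriv(a,g), edge(g,c)
round 2: derive reach(c,c) via R4 from deriv(c,d), edge(d,c)
round 2: derive reach(d,d) via R4 from deriv(d,c), edge(c,d)
round 2: derive reach(e,c) via R4 from deriv(e,g), edge(g,c)
round 2: derive reach(g,d) via R4 from deriv(g,c), edge(c,d)
round 3: derive deriv(c,a) via R1 from deriv(c,e), knows(e,a)
round 3: derive deriv(c,f) via R1 from deriv(c,e), knows(e,f)
round 3: derive deriv(c,j) via R1 from deriv(c,g), knows(g,j)
round 3: derive deriv(d,f) via R1 from deriv(d,a), knows(a,f)
round 3: derive deriv(d,j) via R1 from deriv(d,g), knows(g,j)
round 3: derive deriv(g,f) via R1 from deriv(g,a), knows(a,f)
round 3: derive deriv(g,j) via R1 from deriv(g,g), knows(g,j)
round 3: derive reach(a,f) via R2 from deriv(a,f)
round 3: derive reach(c,e) via R2 from deriv(c,e)
round 3: derive reach(c,g) via R2 from deriv(c,g)
round 3: derive reach(d,a) via R2 from deriv(d,a)
round 3: derive reach(d,g) via R2 from deriv(d,g)
round 3: derive reach(e,j) via R2 from deriv(e,j)
round 3: derive reach(g,a) via R2 from deriv(g,a)
round 3: derive reach(g,g) via R2 from deriv(g,g)
round 3: derive reach(a,d) via R3 from reach(a,c), deriv(c,d)
round 3: derive reach(a,e) via R3 from reach(a,c), deriv(c,e)
round 3: derive reach(c,a) via R3 from reach(c,d), deriv(d,a)
round 3: derive reach(d,e) via R3 from reach(d,c), deriv(c,e)
round 3: derive reach(e,a) via R3 from reach(e,g), deriv(g,a)
round 3: derive reach(e,d) via R3 from reach(e,c), deriv(c,d)
round 3: derive reach(e,e) via R3 from reach(e,c), deriv(c,e)
round 3: derive reach(g,e) via R3 from reach(g,c), deriv(c,e)
round 3: derive reach(d,j) via R4 from deriv(d,a), edge(a,j)
round 3: derive reach(g,j) via R4 from deriv(g,a), edge(a,j)
round 4: derive reach(c,f) via R2 from deriv(c,f)
round 4: derive reach(c,j) via R2 from deriv(c,j)
round 4: derive reach(d,f) via R2 from deriv(d,f)
round 4: derive reach(g,f) via R2 from deriv(g,f)
round 4: derive reach(e,f) via R3 from reach(e,a), deriv(a,f)

reach(a,a)
reach(a,c)
reach(a,d)
reach(a,e)
reach(a,f)
reach(a,g)
reach(a,j)
reach(c,a)
reach(c,c)
reach(c,d)
reach(c,e)
reach(c,f)
reach(c,g)
reach(c,j)
reach(d,a)
reach(d,c)
reach(d,d)
reach(d,e)
reach(d,f)
reach(d,g)
reach(d,j)
reach(e,a)
reach(e,c)
reach(e,d)
reach(e,e)
reach(e,f)
reach(e,g)
reach(e,j)
reach(f,j)
reach(g,a)
reach(g,c)
reach(g,d)
reach(g,e)
reach(g,f)
reach(g,g)
reach(g,j)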